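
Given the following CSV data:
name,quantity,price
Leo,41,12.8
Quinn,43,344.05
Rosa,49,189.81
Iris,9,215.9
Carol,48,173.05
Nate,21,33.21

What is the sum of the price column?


Values in 'price' column:
  Row 1: 12.8
  Row 2: 344.05
  Row 3: 189.81
  Row 4: 215.9
  Row 5: 173.05
  Row 6: 33.21
Sum = 12.8 + 344.05 + 189.81 + 215.9 + 173.05 + 33.21 = 968.82

ANSWER: 968.82


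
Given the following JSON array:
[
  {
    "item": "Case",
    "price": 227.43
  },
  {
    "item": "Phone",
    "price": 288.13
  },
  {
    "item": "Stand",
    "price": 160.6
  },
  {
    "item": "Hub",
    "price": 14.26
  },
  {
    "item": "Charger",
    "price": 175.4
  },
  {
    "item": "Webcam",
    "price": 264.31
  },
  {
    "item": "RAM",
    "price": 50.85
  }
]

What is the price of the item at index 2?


Array index 2 -> Stand
price = 160.6

ANSWER: 160.6


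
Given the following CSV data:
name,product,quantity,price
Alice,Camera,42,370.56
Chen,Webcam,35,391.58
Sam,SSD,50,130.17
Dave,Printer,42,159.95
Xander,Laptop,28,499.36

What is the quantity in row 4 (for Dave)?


Row 4: Dave
Column 'quantity' = 42

ANSWER: 42


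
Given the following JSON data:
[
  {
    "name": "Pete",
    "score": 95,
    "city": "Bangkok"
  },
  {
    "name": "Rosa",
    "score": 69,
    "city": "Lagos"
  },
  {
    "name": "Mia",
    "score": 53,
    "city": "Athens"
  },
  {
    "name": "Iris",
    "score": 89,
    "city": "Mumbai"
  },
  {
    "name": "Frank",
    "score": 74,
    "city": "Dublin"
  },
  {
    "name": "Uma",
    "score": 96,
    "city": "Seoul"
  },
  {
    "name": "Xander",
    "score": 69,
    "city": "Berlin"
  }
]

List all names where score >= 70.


Filtering records where score >= 70:
  Pete (score=95) -> YES
  Rosa (score=69) -> no
  Mia (score=53) -> no
  Iris (score=89) -> YES
  Frank (score=74) -> YES
  Uma (score=96) -> YES
  Xander (score=69) -> no


ANSWER: Pete, Iris, Frank, Uma


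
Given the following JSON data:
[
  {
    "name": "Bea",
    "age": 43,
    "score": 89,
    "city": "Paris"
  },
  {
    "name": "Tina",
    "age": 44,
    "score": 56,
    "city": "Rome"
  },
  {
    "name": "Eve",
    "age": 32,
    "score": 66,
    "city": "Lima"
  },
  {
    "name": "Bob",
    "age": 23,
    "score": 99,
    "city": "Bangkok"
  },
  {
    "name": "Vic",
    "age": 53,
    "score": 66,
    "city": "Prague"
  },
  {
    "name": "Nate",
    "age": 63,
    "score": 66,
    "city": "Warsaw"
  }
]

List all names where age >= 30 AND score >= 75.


Checking both conditions:
  Bea (age=43, score=89) -> YES
  Tina (age=44, score=56) -> no
  Eve (age=32, score=66) -> no
  Bob (age=23, score=99) -> no
  Vic (age=53, score=66) -> no
  Nate (age=63, score=66) -> no


ANSWER: Bea


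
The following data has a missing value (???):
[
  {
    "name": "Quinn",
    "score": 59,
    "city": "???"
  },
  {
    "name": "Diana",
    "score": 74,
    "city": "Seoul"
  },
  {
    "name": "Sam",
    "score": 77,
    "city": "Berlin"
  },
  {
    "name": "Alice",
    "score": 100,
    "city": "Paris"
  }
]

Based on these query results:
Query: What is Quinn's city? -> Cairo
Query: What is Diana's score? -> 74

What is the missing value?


The missing value is Quinn's city
From query: Quinn's city = Cairo

ANSWER: Cairo


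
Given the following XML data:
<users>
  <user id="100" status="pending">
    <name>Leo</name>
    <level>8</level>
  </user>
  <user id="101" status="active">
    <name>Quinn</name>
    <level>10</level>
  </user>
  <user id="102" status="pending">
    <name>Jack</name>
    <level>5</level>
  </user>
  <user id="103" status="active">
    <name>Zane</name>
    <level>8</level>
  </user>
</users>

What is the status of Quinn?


Finding user with name = Quinn
user id="101" status="active"

ANSWER: active


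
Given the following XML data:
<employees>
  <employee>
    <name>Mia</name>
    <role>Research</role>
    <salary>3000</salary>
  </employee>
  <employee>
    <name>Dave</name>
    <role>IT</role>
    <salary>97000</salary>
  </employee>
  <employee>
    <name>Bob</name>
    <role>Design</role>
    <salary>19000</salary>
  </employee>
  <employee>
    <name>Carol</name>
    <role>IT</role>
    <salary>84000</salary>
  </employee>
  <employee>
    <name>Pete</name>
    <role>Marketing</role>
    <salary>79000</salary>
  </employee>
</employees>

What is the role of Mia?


Searching for <employee> with <name>Mia</name>
Found at position 1
<role>Research</role>

ANSWER: Research


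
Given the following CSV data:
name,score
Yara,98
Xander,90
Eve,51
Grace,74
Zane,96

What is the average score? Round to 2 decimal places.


Scores: 98, 90, 51, 74, 96
Sum = 409
Count = 5
Average = 409 / 5 = 81.80

ANSWER: 81.80


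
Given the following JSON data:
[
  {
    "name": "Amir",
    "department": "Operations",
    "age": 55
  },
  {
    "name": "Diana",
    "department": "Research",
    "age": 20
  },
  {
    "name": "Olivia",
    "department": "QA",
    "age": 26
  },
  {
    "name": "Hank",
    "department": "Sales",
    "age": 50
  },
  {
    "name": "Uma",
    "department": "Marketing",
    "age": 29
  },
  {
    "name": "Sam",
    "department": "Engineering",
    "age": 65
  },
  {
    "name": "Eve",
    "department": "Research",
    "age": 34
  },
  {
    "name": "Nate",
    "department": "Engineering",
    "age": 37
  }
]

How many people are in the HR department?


Scanning records for department = HR
  No matches found
Count: 0

ANSWER: 0


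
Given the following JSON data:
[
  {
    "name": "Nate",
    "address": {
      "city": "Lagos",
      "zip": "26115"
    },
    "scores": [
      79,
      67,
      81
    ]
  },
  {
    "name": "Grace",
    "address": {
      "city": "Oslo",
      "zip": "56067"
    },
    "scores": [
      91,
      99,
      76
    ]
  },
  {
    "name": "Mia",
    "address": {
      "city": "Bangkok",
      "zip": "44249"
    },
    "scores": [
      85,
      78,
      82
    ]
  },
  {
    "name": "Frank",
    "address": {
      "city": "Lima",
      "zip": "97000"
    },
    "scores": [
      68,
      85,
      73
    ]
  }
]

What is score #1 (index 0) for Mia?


Path: records[2].scores[0]
Value: 85

ANSWER: 85


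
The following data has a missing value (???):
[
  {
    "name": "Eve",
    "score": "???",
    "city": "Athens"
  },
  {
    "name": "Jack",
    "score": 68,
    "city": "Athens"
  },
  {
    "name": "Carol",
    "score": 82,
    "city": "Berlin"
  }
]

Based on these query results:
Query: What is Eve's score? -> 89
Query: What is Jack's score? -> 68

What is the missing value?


The missing value is Eve's score
From query: Eve's score = 89

ANSWER: 89


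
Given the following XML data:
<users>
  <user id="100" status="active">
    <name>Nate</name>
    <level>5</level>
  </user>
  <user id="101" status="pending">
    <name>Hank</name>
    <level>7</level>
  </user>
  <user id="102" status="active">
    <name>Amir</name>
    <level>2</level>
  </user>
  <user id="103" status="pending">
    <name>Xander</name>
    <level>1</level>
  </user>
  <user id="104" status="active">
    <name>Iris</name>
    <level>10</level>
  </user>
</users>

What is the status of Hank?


Finding user with name = Hank
user id="101" status="pending"

ANSWER: pending


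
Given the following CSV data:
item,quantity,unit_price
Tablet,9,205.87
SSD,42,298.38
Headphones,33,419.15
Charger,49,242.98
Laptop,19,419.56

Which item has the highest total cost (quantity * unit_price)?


Computing row totals:
  Tablet: 1852.83
  SSD: 12531.96
  Headphones: 13831.95
  Charger: 11906.02
  Laptop: 7971.64
Maximum: Headphones (13831.95)

ANSWER: Headphones


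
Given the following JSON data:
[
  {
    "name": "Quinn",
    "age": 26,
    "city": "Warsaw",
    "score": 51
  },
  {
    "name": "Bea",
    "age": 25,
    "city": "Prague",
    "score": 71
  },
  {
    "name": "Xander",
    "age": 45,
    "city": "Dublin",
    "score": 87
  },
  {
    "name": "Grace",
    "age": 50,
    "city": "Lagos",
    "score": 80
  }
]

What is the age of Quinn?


Looking up record where name = Quinn
Record index: 0
Field 'age' = 26

ANSWER: 26


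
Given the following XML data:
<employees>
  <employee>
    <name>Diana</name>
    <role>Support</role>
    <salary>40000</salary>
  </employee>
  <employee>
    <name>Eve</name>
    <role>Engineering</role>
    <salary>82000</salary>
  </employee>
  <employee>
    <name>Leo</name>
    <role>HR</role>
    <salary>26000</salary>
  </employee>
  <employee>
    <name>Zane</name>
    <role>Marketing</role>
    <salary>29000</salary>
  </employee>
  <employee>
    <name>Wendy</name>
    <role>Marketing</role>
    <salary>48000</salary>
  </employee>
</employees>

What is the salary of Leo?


Searching for <employee> with <name>Leo</name>
Found at position 3
<salary>26000</salary>

ANSWER: 26000


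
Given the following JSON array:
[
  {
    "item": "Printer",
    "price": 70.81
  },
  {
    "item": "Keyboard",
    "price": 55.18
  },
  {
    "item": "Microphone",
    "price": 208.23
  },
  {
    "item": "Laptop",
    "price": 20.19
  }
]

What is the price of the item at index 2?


Array index 2 -> Microphone
price = 208.23

ANSWER: 208.23


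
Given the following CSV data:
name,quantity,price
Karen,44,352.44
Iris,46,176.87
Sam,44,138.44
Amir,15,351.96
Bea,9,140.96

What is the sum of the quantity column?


Values in 'quantity' column:
  Row 1: 44
  Row 2: 46
  Row 3: 44
  Row 4: 15
  Row 5: 9
Sum = 44 + 46 + 44 + 15 + 9 = 158

ANSWER: 158


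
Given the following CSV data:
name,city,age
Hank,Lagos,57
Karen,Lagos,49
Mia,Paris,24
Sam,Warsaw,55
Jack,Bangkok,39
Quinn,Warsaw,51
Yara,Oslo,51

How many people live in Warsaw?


Scanning city column for 'Warsaw':
  Row 4: Sam -> MATCH
  Row 6: Quinn -> MATCH
Total matches: 2

ANSWER: 2


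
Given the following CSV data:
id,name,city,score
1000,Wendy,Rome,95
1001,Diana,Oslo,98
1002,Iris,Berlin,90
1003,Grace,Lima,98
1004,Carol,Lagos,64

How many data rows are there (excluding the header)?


Counting rows (excluding header):
Header: id,name,city,score
Data rows: 5

ANSWER: 5


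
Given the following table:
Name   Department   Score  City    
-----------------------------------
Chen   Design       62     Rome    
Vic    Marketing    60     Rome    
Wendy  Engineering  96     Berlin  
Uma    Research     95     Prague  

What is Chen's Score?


Row 1: Chen
Score = 62

ANSWER: 62


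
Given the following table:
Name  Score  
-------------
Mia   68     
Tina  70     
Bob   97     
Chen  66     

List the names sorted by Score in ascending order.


Sorting by Score (ascending):
  Chen: 66
  Mia: 68
  Tina: 70
  Bob: 97


ANSWER: Chen, Mia, Tina, Bob


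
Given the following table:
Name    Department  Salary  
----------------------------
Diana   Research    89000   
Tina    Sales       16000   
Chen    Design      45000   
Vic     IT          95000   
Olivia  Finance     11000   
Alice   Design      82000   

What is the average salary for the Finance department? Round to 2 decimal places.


Finance department members:
  Olivia: 11000
Sum = 11000
Count = 1
Average = 11000 / 1 = 11000.00

ANSWER: 11000.00


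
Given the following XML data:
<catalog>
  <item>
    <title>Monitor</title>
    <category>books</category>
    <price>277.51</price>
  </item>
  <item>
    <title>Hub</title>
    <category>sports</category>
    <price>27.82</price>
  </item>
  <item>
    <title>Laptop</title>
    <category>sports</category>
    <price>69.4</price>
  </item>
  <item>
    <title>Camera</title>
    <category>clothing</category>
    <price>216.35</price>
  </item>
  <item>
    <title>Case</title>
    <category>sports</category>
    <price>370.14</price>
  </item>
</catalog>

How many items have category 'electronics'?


Scanning <item> elements for <category>electronics</category>:
Count: 0

ANSWER: 0


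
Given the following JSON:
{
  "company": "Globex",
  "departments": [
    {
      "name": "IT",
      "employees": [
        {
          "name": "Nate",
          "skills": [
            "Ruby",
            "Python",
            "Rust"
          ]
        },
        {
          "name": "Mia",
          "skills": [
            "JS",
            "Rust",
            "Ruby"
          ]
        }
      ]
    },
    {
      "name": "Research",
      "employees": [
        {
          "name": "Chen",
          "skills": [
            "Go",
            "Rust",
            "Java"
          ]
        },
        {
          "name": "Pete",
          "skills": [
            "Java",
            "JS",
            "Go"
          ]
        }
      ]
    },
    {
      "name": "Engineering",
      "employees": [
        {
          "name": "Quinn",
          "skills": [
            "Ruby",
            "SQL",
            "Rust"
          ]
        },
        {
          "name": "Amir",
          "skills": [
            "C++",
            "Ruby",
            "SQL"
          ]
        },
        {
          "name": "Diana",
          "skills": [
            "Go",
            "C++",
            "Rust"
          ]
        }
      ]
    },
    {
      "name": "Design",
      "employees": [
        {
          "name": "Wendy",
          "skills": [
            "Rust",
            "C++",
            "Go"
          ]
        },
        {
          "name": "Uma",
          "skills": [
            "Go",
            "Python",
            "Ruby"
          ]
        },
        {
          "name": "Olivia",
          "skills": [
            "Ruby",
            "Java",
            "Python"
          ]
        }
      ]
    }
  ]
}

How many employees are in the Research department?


Path: departments[1].employees
Count: 2

ANSWER: 2


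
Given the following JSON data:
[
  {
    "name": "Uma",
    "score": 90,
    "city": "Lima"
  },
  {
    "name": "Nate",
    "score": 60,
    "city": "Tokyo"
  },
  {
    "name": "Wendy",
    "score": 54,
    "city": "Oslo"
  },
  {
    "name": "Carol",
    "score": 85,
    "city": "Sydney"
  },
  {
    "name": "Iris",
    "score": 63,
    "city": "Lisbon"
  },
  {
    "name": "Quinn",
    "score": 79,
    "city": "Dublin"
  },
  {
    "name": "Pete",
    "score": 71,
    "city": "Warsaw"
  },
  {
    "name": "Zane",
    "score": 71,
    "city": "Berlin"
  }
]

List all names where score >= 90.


Filtering records where score >= 90:
  Uma (score=90) -> YES
  Nate (score=60) -> no
  Wendy (score=54) -> no
  Carol (score=85) -> no
  Iris (score=63) -> no
  Quinn (score=79) -> no
  Pete (score=71) -> no
  Zane (score=71) -> no


ANSWER: Uma


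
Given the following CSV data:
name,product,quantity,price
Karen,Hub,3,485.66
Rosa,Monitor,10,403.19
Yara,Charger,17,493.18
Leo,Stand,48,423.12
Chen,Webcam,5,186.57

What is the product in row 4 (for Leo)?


Row 4: Leo
Column 'product' = Stand

ANSWER: Stand


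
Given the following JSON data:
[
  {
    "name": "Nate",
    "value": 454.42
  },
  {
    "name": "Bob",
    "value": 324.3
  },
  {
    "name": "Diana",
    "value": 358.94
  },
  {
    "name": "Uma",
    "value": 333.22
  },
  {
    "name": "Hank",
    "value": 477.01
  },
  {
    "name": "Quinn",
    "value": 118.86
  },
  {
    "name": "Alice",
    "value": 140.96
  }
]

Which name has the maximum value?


Comparing values:
  Nate: 454.42
  Bob: 324.3
  Diana: 358.94
  Uma: 333.22
  Hank: 477.01
  Quinn: 118.86
  Alice: 140.96
Maximum: Hank (477.01)

ANSWER: Hank


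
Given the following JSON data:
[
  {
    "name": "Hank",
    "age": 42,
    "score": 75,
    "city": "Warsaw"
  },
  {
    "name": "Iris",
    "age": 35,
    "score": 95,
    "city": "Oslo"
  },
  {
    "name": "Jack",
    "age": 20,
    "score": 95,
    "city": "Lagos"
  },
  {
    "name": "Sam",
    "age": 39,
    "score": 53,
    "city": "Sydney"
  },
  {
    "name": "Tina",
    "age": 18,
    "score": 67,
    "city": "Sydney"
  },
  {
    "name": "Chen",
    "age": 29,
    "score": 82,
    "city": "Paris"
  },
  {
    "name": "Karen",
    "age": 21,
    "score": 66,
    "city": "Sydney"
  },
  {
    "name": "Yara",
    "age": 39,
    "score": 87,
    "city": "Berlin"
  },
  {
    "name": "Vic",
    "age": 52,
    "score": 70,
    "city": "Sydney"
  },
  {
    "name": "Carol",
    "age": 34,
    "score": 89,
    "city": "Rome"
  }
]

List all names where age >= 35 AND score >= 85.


Checking both conditions:
  Hank (age=42, score=75) -> no
  Iris (age=35, score=95) -> YES
  Jack (age=20, score=95) -> no
  Sam (age=39, score=53) -> no
  Tina (age=18, score=67) -> no
  Chen (age=29, score=82) -> no
  Karen (age=21, score=66) -> no
  Yara (age=39, score=87) -> YES
  Vic (age=52, score=70) -> no
  Carol (age=34, score=89) -> no


ANSWER: Iris, Yara


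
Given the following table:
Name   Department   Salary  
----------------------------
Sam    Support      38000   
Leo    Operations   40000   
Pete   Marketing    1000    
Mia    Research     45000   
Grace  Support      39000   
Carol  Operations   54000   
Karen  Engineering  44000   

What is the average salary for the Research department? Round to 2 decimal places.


Research department members:
  Mia: 45000
Sum = 45000
Count = 1
Average = 45000 / 1 = 45000.00

ANSWER: 45000.00


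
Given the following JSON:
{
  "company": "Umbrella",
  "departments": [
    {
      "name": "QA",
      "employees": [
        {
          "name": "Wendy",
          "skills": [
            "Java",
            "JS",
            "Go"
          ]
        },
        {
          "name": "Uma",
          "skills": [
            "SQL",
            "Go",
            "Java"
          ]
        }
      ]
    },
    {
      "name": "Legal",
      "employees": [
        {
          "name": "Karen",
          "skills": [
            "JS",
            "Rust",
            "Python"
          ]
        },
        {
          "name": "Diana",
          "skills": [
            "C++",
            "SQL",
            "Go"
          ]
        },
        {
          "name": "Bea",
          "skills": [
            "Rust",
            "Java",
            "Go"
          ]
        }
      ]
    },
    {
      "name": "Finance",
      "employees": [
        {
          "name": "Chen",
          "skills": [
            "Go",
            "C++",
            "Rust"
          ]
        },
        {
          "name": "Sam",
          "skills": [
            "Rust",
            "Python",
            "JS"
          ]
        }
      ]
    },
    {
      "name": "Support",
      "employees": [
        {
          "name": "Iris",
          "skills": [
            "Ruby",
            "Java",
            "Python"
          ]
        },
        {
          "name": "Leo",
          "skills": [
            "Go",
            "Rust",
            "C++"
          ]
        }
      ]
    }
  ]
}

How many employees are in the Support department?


Path: departments[3].employees
Count: 2

ANSWER: 2


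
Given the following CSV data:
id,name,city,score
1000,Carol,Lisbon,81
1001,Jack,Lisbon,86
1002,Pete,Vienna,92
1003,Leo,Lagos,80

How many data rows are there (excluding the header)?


Counting rows (excluding header):
Header: id,name,city,score
Data rows: 4

ANSWER: 4


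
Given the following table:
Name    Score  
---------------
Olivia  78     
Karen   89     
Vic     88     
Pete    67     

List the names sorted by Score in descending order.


Sorting by Score (descending):
  Karen: 89
  Vic: 88
  Olivia: 78
  Pete: 67


ANSWER: Karen, Vic, Olivia, Pete


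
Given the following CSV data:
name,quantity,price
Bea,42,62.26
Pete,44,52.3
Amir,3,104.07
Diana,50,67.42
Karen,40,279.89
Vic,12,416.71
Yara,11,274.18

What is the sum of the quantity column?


Values in 'quantity' column:
  Row 1: 42
  Row 2: 44
  Row 3: 3
  Row 4: 50
  Row 5: 40
  Row 6: 12
  Row 7: 11
Sum = 42 + 44 + 3 + 50 + 40 + 12 + 11 = 202

ANSWER: 202


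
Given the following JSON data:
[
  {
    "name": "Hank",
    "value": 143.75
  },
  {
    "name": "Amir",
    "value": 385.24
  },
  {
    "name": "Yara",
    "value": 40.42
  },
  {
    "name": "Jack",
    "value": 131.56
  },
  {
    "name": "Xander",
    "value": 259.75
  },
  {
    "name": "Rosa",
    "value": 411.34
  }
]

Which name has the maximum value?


Comparing values:
  Hank: 143.75
  Amir: 385.24
  Yara: 40.42
  Jack: 131.56
  Xander: 259.75
  Rosa: 411.34
Maximum: Rosa (411.34)

ANSWER: Rosa


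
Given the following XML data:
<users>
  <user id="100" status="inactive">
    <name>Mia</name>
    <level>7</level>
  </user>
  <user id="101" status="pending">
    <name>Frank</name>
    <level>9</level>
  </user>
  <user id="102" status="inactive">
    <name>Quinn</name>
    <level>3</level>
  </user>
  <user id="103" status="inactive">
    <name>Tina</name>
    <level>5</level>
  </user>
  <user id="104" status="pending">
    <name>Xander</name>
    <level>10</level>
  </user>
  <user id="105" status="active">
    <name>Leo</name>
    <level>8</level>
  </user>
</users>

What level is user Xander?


Finding user: Xander
<level>10</level>

ANSWER: 10


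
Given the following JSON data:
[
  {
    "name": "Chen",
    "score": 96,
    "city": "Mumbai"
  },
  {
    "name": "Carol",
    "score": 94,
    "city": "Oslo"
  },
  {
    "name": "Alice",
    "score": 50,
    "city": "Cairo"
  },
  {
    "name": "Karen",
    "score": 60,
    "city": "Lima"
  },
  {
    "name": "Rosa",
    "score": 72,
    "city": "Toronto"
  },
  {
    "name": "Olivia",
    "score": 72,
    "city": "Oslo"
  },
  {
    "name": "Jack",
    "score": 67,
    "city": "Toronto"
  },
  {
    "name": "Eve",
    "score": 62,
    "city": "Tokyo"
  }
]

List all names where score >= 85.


Filtering records where score >= 85:
  Chen (score=96) -> YES
  Carol (score=94) -> YES
  Alice (score=50) -> no
  Karen (score=60) -> no
  Rosa (score=72) -> no
  Olivia (score=72) -> no
  Jack (score=67) -> no
  Eve (score=62) -> no


ANSWER: Chen, Carol


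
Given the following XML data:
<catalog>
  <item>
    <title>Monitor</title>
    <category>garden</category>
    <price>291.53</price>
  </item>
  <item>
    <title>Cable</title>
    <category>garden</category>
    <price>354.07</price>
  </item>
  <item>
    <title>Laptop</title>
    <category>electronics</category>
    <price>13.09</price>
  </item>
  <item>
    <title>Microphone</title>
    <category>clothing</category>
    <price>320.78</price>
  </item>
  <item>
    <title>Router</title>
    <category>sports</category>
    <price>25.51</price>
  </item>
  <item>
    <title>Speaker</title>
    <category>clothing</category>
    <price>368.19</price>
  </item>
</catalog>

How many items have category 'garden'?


Scanning <item> elements for <category>garden</category>:
  Item 1: Monitor -> MATCH
  Item 2: Cable -> MATCH
Count: 2

ANSWER: 2


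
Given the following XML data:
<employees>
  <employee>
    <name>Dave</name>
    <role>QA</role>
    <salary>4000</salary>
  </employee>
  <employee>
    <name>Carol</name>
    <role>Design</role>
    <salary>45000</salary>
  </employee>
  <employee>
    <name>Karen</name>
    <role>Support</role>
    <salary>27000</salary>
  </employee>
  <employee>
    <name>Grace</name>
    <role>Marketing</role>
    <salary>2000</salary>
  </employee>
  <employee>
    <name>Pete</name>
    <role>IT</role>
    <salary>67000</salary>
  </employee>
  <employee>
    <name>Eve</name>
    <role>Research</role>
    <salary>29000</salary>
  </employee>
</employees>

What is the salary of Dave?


Searching for <employee> with <name>Dave</name>
Found at position 1
<salary>4000</salary>

ANSWER: 4000


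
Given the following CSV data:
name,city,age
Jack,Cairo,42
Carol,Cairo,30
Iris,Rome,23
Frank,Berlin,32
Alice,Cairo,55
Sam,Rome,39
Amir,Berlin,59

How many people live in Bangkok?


Scanning city column for 'Bangkok':
Total matches: 0

ANSWER: 0


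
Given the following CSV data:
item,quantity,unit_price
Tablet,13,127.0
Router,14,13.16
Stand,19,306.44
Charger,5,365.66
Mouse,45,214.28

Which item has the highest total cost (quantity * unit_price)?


Computing row totals:
  Tablet: 1651.0
  Router: 184.24
  Stand: 5822.36
  Charger: 1828.3
  Mouse: 9642.6
Maximum: Mouse (9642.6)

ANSWER: Mouse


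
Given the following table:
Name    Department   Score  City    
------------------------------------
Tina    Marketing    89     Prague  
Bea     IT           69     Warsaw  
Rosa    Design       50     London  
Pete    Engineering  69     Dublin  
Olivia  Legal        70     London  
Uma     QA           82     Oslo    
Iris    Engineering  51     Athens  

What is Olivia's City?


Row 5: Olivia
City = London

ANSWER: London


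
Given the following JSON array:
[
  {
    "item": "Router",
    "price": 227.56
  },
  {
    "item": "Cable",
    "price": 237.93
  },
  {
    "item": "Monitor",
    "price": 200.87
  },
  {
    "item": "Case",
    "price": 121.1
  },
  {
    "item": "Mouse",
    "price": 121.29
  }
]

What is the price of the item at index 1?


Array index 1 -> Cable
price = 237.93

ANSWER: 237.93


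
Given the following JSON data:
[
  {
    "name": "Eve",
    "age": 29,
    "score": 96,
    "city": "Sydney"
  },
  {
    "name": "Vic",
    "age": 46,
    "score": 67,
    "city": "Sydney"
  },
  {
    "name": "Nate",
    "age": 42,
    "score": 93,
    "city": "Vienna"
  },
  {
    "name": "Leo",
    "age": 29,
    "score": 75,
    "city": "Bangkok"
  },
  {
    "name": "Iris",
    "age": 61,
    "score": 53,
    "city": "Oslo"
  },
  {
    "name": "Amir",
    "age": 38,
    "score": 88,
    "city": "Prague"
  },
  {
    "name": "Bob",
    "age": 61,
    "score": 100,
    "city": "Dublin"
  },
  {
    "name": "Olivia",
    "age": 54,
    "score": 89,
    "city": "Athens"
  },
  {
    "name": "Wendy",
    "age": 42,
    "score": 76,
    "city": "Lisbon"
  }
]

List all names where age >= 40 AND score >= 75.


Checking both conditions:
  Eve (age=29, score=96) -> no
  Vic (age=46, score=67) -> no
  Nate (age=42, score=93) -> YES
  Leo (age=29, score=75) -> no
  Iris (age=61, score=53) -> no
  Amir (age=38, score=88) -> no
  Bob (age=61, score=100) -> YES
  Olivia (age=54, score=89) -> YES
  Wendy (age=42, score=76) -> YES


ANSWER: Nate, Bob, Olivia, Wendy


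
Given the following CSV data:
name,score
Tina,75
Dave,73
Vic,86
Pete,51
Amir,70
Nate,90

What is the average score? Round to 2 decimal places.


Scores: 75, 73, 86, 51, 70, 90
Sum = 445
Count = 6
Average = 445 / 6 = 74.17

ANSWER: 74.17


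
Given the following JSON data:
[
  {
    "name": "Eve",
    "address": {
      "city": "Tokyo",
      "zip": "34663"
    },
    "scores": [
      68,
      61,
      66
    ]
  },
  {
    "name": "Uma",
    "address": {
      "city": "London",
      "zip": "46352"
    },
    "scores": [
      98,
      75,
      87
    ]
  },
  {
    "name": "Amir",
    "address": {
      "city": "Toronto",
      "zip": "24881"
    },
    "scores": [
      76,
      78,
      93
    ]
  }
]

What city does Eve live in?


Path: records[0].address.city
Value: Tokyo

ANSWER: Tokyo


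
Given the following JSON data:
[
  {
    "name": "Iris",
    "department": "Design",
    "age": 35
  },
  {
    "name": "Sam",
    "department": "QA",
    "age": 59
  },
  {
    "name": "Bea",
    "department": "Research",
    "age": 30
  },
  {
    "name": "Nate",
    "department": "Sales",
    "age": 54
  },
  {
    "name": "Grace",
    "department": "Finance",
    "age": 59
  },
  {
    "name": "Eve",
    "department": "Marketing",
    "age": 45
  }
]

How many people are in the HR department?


Scanning records for department = HR
  No matches found
Count: 0

ANSWER: 0


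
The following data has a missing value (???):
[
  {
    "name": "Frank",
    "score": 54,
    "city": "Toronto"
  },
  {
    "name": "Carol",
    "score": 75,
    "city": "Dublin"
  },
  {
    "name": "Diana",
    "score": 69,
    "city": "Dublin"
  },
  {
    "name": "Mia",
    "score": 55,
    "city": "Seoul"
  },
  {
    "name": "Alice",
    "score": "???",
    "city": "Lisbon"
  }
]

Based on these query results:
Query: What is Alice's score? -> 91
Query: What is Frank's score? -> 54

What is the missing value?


The missing value is Alice's score
From query: Alice's score = 91

ANSWER: 91


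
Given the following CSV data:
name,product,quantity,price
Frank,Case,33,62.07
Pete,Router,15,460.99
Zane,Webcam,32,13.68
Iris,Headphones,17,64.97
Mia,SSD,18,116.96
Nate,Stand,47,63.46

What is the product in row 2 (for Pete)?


Row 2: Pete
Column 'product' = Router

ANSWER: Router


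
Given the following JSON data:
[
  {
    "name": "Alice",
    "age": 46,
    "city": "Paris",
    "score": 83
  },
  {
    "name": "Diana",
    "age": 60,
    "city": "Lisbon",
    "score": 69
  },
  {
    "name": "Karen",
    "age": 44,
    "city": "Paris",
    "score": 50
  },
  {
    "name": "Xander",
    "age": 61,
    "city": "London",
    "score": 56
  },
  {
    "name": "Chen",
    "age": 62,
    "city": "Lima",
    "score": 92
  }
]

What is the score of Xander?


Looking up record where name = Xander
Record index: 3
Field 'score' = 56

ANSWER: 56


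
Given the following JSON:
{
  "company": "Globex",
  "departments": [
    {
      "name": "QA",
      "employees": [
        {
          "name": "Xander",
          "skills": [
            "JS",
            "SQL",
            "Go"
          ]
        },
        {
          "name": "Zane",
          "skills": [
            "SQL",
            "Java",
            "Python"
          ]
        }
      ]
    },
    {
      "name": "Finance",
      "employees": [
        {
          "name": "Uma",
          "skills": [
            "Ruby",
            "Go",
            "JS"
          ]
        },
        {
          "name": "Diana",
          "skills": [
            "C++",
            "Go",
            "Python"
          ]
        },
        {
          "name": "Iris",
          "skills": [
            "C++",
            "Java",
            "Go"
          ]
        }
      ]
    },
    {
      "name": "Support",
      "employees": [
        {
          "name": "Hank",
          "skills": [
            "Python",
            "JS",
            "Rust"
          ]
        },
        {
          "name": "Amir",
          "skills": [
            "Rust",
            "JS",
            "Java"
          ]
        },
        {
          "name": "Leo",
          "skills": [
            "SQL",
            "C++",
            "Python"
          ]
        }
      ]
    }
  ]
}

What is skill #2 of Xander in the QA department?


Path: departments[0].employees[0].skills[1]
Value: SQL

ANSWER: SQL


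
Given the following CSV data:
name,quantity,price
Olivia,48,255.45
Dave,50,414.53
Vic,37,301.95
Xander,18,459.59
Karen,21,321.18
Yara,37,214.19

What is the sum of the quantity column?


Values in 'quantity' column:
  Row 1: 48
  Row 2: 50
  Row 3: 37
  Row 4: 18
  Row 5: 21
  Row 6: 37
Sum = 48 + 50 + 37 + 18 + 21 + 37 = 211

ANSWER: 211


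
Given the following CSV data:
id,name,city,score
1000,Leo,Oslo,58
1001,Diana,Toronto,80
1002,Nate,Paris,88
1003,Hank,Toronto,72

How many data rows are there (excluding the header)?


Counting rows (excluding header):
Header: id,name,city,score
Data rows: 4

ANSWER: 4


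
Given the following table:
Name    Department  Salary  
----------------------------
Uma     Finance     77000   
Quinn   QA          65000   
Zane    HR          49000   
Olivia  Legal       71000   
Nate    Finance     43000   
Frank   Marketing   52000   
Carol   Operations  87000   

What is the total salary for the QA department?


QA department members:
  Quinn: 65000
Total = 65000 = 65000

ANSWER: 65000


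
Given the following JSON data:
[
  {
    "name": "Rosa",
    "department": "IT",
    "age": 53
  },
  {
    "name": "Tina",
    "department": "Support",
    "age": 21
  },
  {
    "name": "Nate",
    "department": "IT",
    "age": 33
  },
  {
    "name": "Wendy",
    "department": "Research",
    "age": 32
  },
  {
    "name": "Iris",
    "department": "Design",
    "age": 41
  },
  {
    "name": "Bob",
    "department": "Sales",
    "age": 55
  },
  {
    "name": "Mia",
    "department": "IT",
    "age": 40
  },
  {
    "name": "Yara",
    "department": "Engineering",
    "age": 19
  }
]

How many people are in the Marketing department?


Scanning records for department = Marketing
  No matches found
Count: 0

ANSWER: 0


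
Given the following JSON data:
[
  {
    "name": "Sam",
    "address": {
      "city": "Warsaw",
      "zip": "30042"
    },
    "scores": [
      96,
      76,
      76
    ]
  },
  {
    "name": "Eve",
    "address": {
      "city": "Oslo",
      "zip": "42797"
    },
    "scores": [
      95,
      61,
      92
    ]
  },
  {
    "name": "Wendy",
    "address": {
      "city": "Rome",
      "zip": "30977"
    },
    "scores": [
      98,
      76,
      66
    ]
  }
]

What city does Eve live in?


Path: records[1].address.city
Value: Oslo

ANSWER: Oslo


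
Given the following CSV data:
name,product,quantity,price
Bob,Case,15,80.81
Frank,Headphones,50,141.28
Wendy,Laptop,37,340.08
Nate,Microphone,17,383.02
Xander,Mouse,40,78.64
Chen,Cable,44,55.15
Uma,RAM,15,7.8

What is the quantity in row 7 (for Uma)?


Row 7: Uma
Column 'quantity' = 15

ANSWER: 15


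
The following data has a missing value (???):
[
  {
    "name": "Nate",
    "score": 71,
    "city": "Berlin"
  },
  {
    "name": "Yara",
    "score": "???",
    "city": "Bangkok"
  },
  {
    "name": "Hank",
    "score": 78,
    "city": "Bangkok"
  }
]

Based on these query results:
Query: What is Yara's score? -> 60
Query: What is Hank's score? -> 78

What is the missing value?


The missing value is Yara's score
From query: Yara's score = 60

ANSWER: 60


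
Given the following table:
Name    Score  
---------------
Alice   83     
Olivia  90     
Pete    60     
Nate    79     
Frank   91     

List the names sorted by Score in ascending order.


Sorting by Score (ascending):
  Pete: 60
  Nate: 79
  Alice: 83
  Olivia: 90
  Frank: 91


ANSWER: Pete, Nate, Alice, Olivia, Frank


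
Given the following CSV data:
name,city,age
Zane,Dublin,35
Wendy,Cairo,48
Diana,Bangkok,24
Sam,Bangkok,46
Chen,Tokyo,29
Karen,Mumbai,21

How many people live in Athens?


Scanning city column for 'Athens':
Total matches: 0

ANSWER: 0


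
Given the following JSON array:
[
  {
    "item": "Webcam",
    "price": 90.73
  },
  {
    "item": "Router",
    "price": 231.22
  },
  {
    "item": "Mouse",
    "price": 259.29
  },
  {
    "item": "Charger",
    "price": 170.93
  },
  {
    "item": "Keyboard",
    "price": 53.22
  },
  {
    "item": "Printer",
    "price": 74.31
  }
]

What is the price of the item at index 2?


Array index 2 -> Mouse
price = 259.29

ANSWER: 259.29


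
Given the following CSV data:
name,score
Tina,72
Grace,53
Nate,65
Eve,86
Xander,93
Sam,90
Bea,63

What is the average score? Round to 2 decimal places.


Scores: 72, 53, 65, 86, 93, 90, 63
Sum = 522
Count = 7
Average = 522 / 7 = 74.57

ANSWER: 74.57


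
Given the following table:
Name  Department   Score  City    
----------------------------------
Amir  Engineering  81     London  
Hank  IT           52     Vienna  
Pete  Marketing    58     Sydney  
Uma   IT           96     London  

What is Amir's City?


Row 1: Amir
City = London

ANSWER: London


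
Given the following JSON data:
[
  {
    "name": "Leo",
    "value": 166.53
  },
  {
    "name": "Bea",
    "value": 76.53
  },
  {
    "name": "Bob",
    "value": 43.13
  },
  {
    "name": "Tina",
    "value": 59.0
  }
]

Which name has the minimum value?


Comparing values:
  Leo: 166.53
  Bea: 76.53
  Bob: 43.13
  Tina: 59.0
Minimum: Bob (43.13)

ANSWER: Bob


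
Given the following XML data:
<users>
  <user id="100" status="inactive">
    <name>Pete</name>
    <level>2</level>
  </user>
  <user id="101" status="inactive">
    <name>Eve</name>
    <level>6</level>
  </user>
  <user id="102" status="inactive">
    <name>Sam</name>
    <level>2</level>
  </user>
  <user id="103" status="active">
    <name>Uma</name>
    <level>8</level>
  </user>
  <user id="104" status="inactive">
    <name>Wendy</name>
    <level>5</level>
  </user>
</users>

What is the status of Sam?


Finding user with name = Sam
user id="102" status="inactive"

ANSWER: inactive


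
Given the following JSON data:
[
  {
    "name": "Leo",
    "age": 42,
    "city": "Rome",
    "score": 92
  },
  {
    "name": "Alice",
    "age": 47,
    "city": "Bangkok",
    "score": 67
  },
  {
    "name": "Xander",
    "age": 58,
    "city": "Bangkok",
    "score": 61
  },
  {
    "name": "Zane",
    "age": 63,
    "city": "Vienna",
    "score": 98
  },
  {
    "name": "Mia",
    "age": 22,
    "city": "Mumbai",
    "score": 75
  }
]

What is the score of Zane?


Looking up record where name = Zane
Record index: 3
Field 'score' = 98

ANSWER: 98


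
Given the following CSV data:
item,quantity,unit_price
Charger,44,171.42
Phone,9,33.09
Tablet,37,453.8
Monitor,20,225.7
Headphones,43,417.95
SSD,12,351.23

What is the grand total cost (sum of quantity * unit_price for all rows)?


Computing row totals:
  Charger: 44 * 171.42 = 7542.48
  Phone: 9 * 33.09 = 297.81
  Tablet: 37 * 453.8 = 16790.6
  Monitor: 20 * 225.7 = 4514.0
  Headphones: 43 * 417.95 = 17971.85
  SSD: 12 * 351.23 = 4214.76
Grand total = 7542.48 + 297.81 + 16790.6 + 4514.0 + 17971.85 + 4214.76 = 51331.5

ANSWER: 51331.5


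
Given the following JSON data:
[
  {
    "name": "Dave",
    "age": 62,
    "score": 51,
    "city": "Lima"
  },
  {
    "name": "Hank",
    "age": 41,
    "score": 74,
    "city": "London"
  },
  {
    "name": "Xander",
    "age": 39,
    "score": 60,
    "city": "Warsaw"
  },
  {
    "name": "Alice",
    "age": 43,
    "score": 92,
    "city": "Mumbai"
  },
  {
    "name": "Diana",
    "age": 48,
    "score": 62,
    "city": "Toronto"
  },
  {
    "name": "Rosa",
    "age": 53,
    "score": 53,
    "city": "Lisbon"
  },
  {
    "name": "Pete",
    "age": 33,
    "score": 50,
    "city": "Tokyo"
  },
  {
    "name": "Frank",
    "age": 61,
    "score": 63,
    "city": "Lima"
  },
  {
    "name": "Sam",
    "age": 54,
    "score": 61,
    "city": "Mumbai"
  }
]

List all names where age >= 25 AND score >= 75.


Checking both conditions:
  Dave (age=62, score=51) -> no
  Hank (age=41, score=74) -> no
  Xander (age=39, score=60) -> no
  Alice (age=43, score=92) -> YES
  Diana (age=48, score=62) -> no
  Rosa (age=53, score=53) -> no
  Pete (age=33, score=50) -> no
  Frank (age=61, score=63) -> no
  Sam (age=54, score=61) -> no


ANSWER: Alice


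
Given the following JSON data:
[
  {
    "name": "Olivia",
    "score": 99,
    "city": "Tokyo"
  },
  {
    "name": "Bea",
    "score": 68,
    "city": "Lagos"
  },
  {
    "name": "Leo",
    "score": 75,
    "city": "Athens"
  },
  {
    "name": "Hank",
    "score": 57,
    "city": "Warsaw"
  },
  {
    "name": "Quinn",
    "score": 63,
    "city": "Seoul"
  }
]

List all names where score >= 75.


Filtering records where score >= 75:
  Olivia (score=99) -> YES
  Bea (score=68) -> no
  Leo (score=75) -> YES
  Hank (score=57) -> no
  Quinn (score=63) -> no


ANSWER: Olivia, Leo


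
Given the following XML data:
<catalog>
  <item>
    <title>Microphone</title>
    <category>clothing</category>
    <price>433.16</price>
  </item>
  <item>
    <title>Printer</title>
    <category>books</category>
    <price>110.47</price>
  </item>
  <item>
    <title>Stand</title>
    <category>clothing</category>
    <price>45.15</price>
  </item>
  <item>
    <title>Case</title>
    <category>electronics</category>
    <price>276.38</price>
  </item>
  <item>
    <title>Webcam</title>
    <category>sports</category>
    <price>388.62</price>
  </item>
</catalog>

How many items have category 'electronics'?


Scanning <item> elements for <category>electronics</category>:
  Item 4: Case -> MATCH
Count: 1

ANSWER: 1


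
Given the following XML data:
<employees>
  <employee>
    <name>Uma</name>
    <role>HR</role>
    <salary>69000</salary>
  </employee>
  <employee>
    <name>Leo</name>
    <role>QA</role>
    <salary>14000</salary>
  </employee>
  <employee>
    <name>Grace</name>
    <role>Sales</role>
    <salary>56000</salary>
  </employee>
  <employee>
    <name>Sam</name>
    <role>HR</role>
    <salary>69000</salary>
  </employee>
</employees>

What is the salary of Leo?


Searching for <employee> with <name>Leo</name>
Found at position 2
<salary>14000</salary>

ANSWER: 14000
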